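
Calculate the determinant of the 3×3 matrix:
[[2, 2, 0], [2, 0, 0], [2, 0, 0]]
0

Expansion along first row:
det = 2·det([[0,0],[0,0]]) - 2·det([[2,0],[2,0]]) + 0·det([[2,0],[2,0]])
    = 2·(0·0 - 0·0) - 2·(2·0 - 0·2) + 0·(2·0 - 0·2)
    = 2·0 - 2·0 + 0·0
    = 0 + 0 + 0 = 0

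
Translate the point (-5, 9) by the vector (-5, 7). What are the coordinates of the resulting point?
(-10, 16)

Translation by (-5, 7):
x' = -5 + -5 = -10
y' = 9 + 7 = 16
Homogeneous matrix: [[1, 0, -5], [0, 1, 7], [0, 0, 1]]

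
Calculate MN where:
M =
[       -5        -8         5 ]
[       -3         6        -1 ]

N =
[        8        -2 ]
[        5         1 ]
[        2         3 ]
MN =
[      -70        17 ]
[        4         9 ]

Matrix multiplication: (MN)[i][j] = sum over k of M[i][k] * N[k][j].
  (MN)[0][0] = (-5)*(8) + (-8)*(5) + (5)*(2) = -70
  (MN)[0][1] = (-5)*(-2) + (-8)*(1) + (5)*(3) = 17
  (MN)[1][0] = (-3)*(8) + (6)*(5) + (-1)*(2) = 4
  (MN)[1][1] = (-3)*(-2) + (6)*(1) + (-1)*(3) = 9
MN =
[      -70        17 ]
[        4         9 ]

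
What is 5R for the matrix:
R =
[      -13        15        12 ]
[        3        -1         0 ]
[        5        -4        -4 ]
5R =
[      -65        75        60 ]
[       15        -5         0 ]
[       25       -20       -20 ]

Scalar multiplication is elementwise: (5R)[i][j] = 5 * R[i][j].
  (5R)[0][0] = 5 * (-13) = -65
  (5R)[0][1] = 5 * (15) = 75
  (5R)[0][2] = 5 * (12) = 60
  (5R)[1][0] = 5 * (3) = 15
  (5R)[1][1] = 5 * (-1) = -5
  (5R)[1][2] = 5 * (0) = 0
  (5R)[2][0] = 5 * (5) = 25
  (5R)[2][1] = 5 * (-4) = -20
  (5R)[2][2] = 5 * (-4) = -20
5R =
[      -65        75        60 ]
[       15        -5         0 ]
[       25       -20       -20 ]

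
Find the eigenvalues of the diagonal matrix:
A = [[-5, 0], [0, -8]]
λ₁ = -5, λ₂ = -8

The characteristic polynomial of A is det(A - λI) = (-5 - λ)(-8 - λ) = 0.
The roots are λ = -5 and λ = -8, so the eigenvalues are the diagonal entries.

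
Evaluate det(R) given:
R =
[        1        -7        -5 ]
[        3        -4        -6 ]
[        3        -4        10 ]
det(R) = 272

Expand along row 0 (cofactor expansion): det(R) = a*(e*i - f*h) - b*(d*i - f*g) + c*(d*h - e*g), where the 3×3 is [[a, b, c], [d, e, f], [g, h, i]].
Minor M_00 = (-4)*(10) - (-6)*(-4) = -40 - 24 = -64.
Minor M_01 = (3)*(10) - (-6)*(3) = 30 + 18 = 48.
Minor M_02 = (3)*(-4) - (-4)*(3) = -12 + 12 = 0.
det(R) = (1)*(-64) - (-7)*(48) + (-5)*(0) = -64 + 336 + 0 = 272.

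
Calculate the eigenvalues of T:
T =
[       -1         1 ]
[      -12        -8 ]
λ = -5, -4

Solve det(T - λI) = 0. For a 2×2 matrix the characteristic equation is λ² - (trace)λ + det = 0.
trace(T) = a + d = -1 - 8 = -9.
det(T) = a*d - b*c = (-1)*(-8) - (1)*(-12) = 8 + 12 = 20.
Characteristic equation: λ² - (-9)λ + (20) = 0.
Discriminant = (-9)² - 4*(20) = 81 - 80 = 1.
λ = (-9 ± √1) / 2 = (-9 ± 1) / 2 = -5, -4.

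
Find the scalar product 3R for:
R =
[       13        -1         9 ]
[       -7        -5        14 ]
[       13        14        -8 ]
3R =
[       39        -3        27 ]
[      -21       -15        42 ]
[       39        42       -24 ]

Scalar multiplication is elementwise: (3R)[i][j] = 3 * R[i][j].
  (3R)[0][0] = 3 * (13) = 39
  (3R)[0][1] = 3 * (-1) = -3
  (3R)[0][2] = 3 * (9) = 27
  (3R)[1][0] = 3 * (-7) = -21
  (3R)[1][1] = 3 * (-5) = -15
  (3R)[1][2] = 3 * (14) = 42
  (3R)[2][0] = 3 * (13) = 39
  (3R)[2][1] = 3 * (14) = 42
  (3R)[2][2] = 3 * (-8) = -24
3R =
[       39        -3        27 ]
[      -21       -15        42 ]
[       39        42       -24 ]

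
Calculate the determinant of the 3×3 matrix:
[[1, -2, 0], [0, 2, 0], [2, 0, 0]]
0

Expansion along first row:
det = 1·det([[2,0],[0,0]]) - -2·det([[0,0],[2,0]]) + 0·det([[0,2],[2,0]])
    = 1·(2·0 - 0·0) - -2·(0·0 - 0·2) + 0·(0·0 - 2·2)
    = 1·0 - -2·0 + 0·-4
    = 0 + 0 + 0 = 0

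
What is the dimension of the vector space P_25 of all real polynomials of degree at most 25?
Dimension = 26

A polynomial of degree at most 25 can be written as a₀ + a₁x + a₂x² + … + a_25x^25, with 26 free coefficients a₀, …, a_25.
The set {1, x, x², …, x^25} is a basis: it spans P_25 (every such polynomial is a linear combination of these) and is linearly independent (a polynomial is zero iff all its coefficients are zero).
Therefore dim(P_25) = 25 + 1 = 26.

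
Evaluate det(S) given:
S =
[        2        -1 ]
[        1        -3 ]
det(S) = -5

For a 2×2 matrix [[a, b], [c, d]], det = a*d - b*c.
det(S) = (2)*(-3) - (-1)*(1) = -6 + 1 = -5.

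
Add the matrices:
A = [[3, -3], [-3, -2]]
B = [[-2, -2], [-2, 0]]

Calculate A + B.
[[1, -5], [-5, -2]]

Add corresponding elements:
(3)+(-2)=1
(-3)+(-2)=-5
(-3)+(-2)=-5
(-2)+(0)=-2
A + B = [[1, -5], [-5, -2]]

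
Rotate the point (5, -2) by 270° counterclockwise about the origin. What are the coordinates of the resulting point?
(-2, -5)

Rotation matrix R(θ) = [[cos θ, -sin θ], [sin θ, cos θ]]; for θ = 270°:
R = [[0, 1], [-1, 0]]
Result: R × [5, -2]ᵀ = [0·5 + (1)·-2, -1·5 + (0)·-2]ᵀ = (-2, -5)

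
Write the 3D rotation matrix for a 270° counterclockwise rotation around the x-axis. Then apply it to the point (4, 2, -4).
R = [[1, 0, 0], [0, 0, 1], [0, -1, 0]]; R·(4, 2, -4) = (4, -4, -2)

Rotation matrix for 270° around x-axis:
cos(270°) = 0, sin(270°) = -1
R = [[1, 0, 0], [0, 0, 1], [0, -1, 0]]
Apply to (4, 2, -4): R·[4, 2, -4]ᵀ = (4, -4, -2)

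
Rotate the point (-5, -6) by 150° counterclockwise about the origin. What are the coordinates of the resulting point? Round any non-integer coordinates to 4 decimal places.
(7.3301, 2.6962)

Rotation matrix R(θ) = [[cos θ, -sin θ], [sin θ, cos θ]]; for θ = 150°:
R = [[-√3/2, -1/2], [1/2, -√3/2]]
Result: R × [-5, -6]ᵀ = [-√3/2·-5 + (-1/2)·-6, 1/2·-5 + (-√3/2)·-6]ᵀ = (7.3301, 2.6962)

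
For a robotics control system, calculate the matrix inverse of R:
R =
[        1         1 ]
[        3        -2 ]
det(R) = -5
R⁻¹ =
[      2/5       1/5 ]
[      3/5      -1/5 ]

For a 2×2 matrix R = [[a, b], [c, d]] with det(R) ≠ 0, R⁻¹ = (1/det(R)) * [[d, -b], [-c, a]].
det(R) = (1)*(-2) - (1)*(3) = -2 - 3 = -5.
R⁻¹ = (1/-5) * [[-2, -1], [-3, 1]].
Dividing each entry by -5 and reducing:
R⁻¹ =
[      2/5       1/5 ]
[      3/5      -1/5 ]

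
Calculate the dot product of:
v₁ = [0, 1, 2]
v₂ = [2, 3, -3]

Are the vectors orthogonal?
-3, No

The dot product is the sum of products of corresponding components.
v₁·v₂ = (0)*(2) + (1)*(3) + (2)*(-3) = 0 + 3 - 6 = -3.
Two vectors are orthogonal iff their dot product is 0; here the dot product is -3, so the vectors are not orthogonal.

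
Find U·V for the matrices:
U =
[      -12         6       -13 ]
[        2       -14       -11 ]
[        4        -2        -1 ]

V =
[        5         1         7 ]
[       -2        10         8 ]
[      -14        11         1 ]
UV =
[      110       -95       -49 ]
[      192      -259      -109 ]
[       38       -27        11 ]

Matrix multiplication: (UV)[i][j] = sum over k of U[i][k] * V[k][j].
  (UV)[0][0] = (-12)*(5) + (6)*(-2) + (-13)*(-14) = 110
  (UV)[0][1] = (-12)*(1) + (6)*(10) + (-13)*(11) = -95
  (UV)[0][2] = (-12)*(7) + (6)*(8) + (-13)*(1) = -49
  (UV)[1][0] = (2)*(5) + (-14)*(-2) + (-11)*(-14) = 192
  (UV)[1][1] = (2)*(1) + (-14)*(10) + (-11)*(11) = -259
  (UV)[1][2] = (2)*(7) + (-14)*(8) + (-11)*(1) = -109
  (UV)[2][0] = (4)*(5) + (-2)*(-2) + (-1)*(-14) = 38
  (UV)[2][1] = (4)*(1) + (-2)*(10) + (-1)*(11) = -27
  (UV)[2][2] = (4)*(7) + (-2)*(8) + (-1)*(1) = 11
UV =
[      110       -95       -49 ]
[      192      -259      -109 ]
[       38       -27        11 ]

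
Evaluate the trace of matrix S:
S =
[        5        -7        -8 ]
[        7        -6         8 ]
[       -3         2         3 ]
tr(S) = 5 - 6 + 3 = 2

The trace of a square matrix is the sum of its diagonal entries.
Diagonal entries of S: S[0][0] = 5, S[1][1] = -6, S[2][2] = 3.
tr(S) = 5 - 6 + 3 = 2.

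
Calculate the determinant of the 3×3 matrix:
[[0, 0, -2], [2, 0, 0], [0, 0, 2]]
0

Expansion along first row:
det = 0·det([[0,0],[0,2]]) - 0·det([[2,0],[0,2]]) + -2·det([[2,0],[0,0]])
    = 0·(0·2 - 0·0) - 0·(2·2 - 0·0) + -2·(2·0 - 0·0)
    = 0·0 - 0·4 + -2·0
    = 0 + 0 + 0 = 0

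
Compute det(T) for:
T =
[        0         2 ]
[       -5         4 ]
det(T) = 10

For a 2×2 matrix [[a, b], [c, d]], det = a*d - b*c.
det(T) = (0)*(4) - (2)*(-5) = 0 + 10 = 10.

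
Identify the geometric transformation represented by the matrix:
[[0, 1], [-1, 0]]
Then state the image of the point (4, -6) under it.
rotation by 90° clockwise (i.e., 270° counterclockwise); image of (4, -6) is (-6, -4)

This matches the form [[cos θ, -sin θ], [sin θ, cos θ]] of a rotation matrix; reading off cos θ and sin θ gives the angle.
The matrix [[0, 1], [-1, 0]] represents: rotation by 90° clockwise (i.e., 270° counterclockwise).
Applying it to (4, -6): [0·4 + 1·-6, -1·4 + 0·-6] = (-6, -4).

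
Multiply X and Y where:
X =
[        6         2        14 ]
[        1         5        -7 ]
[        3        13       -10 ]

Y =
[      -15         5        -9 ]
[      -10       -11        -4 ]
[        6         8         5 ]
XY =
[      -26       120         8 ]
[     -107      -106       -64 ]
[     -235      -208      -129 ]

Matrix multiplication: (XY)[i][j] = sum over k of X[i][k] * Y[k][j].
  (XY)[0][0] = (6)*(-15) + (2)*(-10) + (14)*(6) = -26
  (XY)[0][1] = (6)*(5) + (2)*(-11) + (14)*(8) = 120
  (XY)[0][2] = (6)*(-9) + (2)*(-4) + (14)*(5) = 8
  (XY)[1][0] = (1)*(-15) + (5)*(-10) + (-7)*(6) = -107
  (XY)[1][1] = (1)*(5) + (5)*(-11) + (-7)*(8) = -106
  (XY)[1][2] = (1)*(-9) + (5)*(-4) + (-7)*(5) = -64
  (XY)[2][0] = (3)*(-15) + (13)*(-10) + (-10)*(6) = -235
  (XY)[2][1] = (3)*(5) + (13)*(-11) + (-10)*(8) = -208
  (XY)[2][2] = (3)*(-9) + (13)*(-4) + (-10)*(5) = -129
XY =
[      -26       120         8 ]
[     -107      -106       -64 ]
[     -235      -208      -129 ]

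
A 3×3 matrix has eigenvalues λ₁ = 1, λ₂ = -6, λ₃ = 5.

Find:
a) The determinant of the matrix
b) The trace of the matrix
det = -30, trace = 0

Two standard eigenvalue identities:
- det(A) equals the product of the eigenvalues (counted with multiplicity).
- trace(A) equals the sum of the eigenvalues.
det(A) = (1)*(-6)*(5) = -30.
trace(A) = 1 - 6 + 5 = 0.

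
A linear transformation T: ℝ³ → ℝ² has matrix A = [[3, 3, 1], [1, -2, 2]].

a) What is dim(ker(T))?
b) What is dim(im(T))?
dim(ker) = 1, dim(im) = 2

The two rows are not scalar multiples of one another (no single k satisfies row 2 = k × row 1), so they are linearly independent.
Thus rank(A) = 2.
dim(im(T)) = rank(A) = 2.
By the rank-nullity theorem applied to T: ℝ³ → ℝ², rank(A) + nullity(A) = 3 (the domain dimension), so dim(ker(T)) = 3 - 2 = 1.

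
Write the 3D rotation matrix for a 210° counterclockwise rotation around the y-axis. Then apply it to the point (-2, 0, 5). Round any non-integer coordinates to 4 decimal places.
R = [[-√3/2, 0, -1/2], [0, 1, 0], [1/2, 0, -√3/2]]; R·(-2, 0, 5) = (-0.7679, 0.0000, -5.3301)

Rotation matrix for 210° around y-axis:
cos(210°) = -√3/2, sin(210°) = -1/2
R = [[-√3/2, 0, -1/2], [0, 1, 0], [1/2, 0, -√3/2]]
Apply to (-2, 0, 5): R·[-2, 0, 5]ᵀ = (-0.7679, 0.0000, -5.3301)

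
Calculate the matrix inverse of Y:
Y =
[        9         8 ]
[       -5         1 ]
det(Y) = 49
Y⁻¹ =
[     1/49     -8/49 ]
[     5/49      9/49 ]

For a 2×2 matrix Y = [[a, b], [c, d]] with det(Y) ≠ 0, Y⁻¹ = (1/det(Y)) * [[d, -b], [-c, a]].
det(Y) = (9)*(1) - (8)*(-5) = 9 + 40 = 49.
Y⁻¹ = (1/49) * [[1, -8], [5, 9]].
Dividing each entry by 49 and reducing:
Y⁻¹ =
[     1/49     -8/49 ]
[     5/49      9/49 ]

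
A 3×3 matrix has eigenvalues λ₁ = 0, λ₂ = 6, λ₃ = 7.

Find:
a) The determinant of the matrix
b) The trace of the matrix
det = 0, trace = 13

Two standard eigenvalue identities:
- det(A) equals the product of the eigenvalues (counted with multiplicity).
- trace(A) equals the sum of the eigenvalues.
det(A) = (0)*(6)*(7) = 0.
trace(A) = 0 + 6 + 7 = 13.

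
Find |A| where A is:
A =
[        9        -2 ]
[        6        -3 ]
det(A) = -15

For a 2×2 matrix [[a, b], [c, d]], det = a*d - b*c.
det(A) = (9)*(-3) - (-2)*(6) = -27 + 12 = -15.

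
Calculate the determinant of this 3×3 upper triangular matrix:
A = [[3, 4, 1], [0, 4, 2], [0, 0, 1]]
12

The determinant of a triangular matrix is the product of its diagonal entries (the off-diagonal entries above the diagonal do not affect it).
det(A) = (3) * (4) * (1) = 12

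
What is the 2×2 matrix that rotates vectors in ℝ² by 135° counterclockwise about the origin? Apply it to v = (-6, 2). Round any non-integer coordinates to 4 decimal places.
R = [[-√2/2, -√2/2], [√2/2, -√2/2]]; R·v = (2.8284, -5.6569)

A counterclockwise rotation by angle θ in ℝ² has matrix R(θ) = [[cos θ, -sin θ], [sin θ, cos θ]].
For θ = 135°: cos θ = -√2/2, sin θ = √2/2.
R(135°) = [[-√2/2, -√2/2], [√2/2, -√2/2]].
R·v = [-√2/2·-6 + (-√2/2)·2, √2/2·-6 + -√2/2·2] = (2.8284, -5.6569).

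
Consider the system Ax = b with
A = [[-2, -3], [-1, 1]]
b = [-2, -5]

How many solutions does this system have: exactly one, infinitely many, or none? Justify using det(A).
Exactly one solution

Compute det(A) = (-2)*(1) - (-3)*(-1) = -5.
Because det(A) ≠ 0, A is invertible and Ax = b has a unique solution for every b (here x = A⁻¹ b).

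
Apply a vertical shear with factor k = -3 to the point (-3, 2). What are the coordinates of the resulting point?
(-3, 11)

Shear matrix for vertical shear with factor k = -3:
[[1, 0], [-3, 1]]
Result: (-3, 2) → (-3, 11)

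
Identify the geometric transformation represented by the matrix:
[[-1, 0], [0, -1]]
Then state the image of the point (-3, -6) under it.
rotation by 180° (or reflection through origin); image of (-3, -6) is (3, 6)

This matches the form [[cos θ, -sin θ], [sin θ, cos θ]] of a rotation matrix; reading off cos θ and sin θ gives the angle.
The matrix [[-1, 0], [0, -1]] represents: rotation by 180° (or reflection through origin).
Applying it to (-3, -6): [-1·-3 + 0·-6, 0·-3 + -1·-6] = (3, 6).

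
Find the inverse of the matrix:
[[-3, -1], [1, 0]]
[[0, 1], [-1, -3]]

For [[a,b],[c,d]], inverse = (1/det)·[[d,-b],[-c,a]]
det = -3·0 - -1·1 = 1
Inverse = (1/1)·[[0, 1], [-1, -3]]
        = [[0, 1], [-1, -3]]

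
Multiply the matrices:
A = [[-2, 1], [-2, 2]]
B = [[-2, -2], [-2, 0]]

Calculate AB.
[[2, 4], [0, 4]]

Each entry (i,j) of AB = sum over k of A[i][k]*B[k][j].
(AB)[0][0] = (-2)*(-2) + (1)*(-2) = 2
(AB)[0][1] = (-2)*(-2) + (1)*(0) = 4
(AB)[1][0] = (-2)*(-2) + (2)*(-2) = 0
(AB)[1][1] = (-2)*(-2) + (2)*(0) = 4
AB = [[2, 4], [0, 4]]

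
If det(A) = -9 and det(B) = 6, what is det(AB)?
-54

Use the multiplicative property of determinants: det(AB) = det(A)*det(B).
det(AB) = (-9)*(6) = -54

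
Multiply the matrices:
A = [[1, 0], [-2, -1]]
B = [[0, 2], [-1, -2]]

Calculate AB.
[[0, 2], [1, -2]]

Each entry (i,j) of AB = sum over k of A[i][k]*B[k][j].
(AB)[0][0] = (1)*(0) + (0)*(-1) = 0
(AB)[0][1] = (1)*(2) + (0)*(-2) = 2
(AB)[1][0] = (-2)*(0) + (-1)*(-1) = 1
(AB)[1][1] = (-2)*(2) + (-1)*(-2) = -2
AB = [[0, 2], [1, -2]]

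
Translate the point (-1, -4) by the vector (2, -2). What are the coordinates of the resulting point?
(1, -6)

Translation by (2, -2):
x' = -1 + 2 = 1
y' = -4 + -2 = -6
Homogeneous matrix: [[1, 0, 2], [0, 1, -2], [0, 0, 1]]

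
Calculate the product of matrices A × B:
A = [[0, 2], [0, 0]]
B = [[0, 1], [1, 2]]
[[2, 4], [0, 0]]

Matrix multiplication:
C[0][0] = 0×0 + 2×1 = 2
C[0][1] = 0×1 + 2×2 = 4
C[1][0] = 0×0 + 0×1 = 0
C[1][1] = 0×1 + 0×2 = 0
Result: [[2, 4], [0, 0]]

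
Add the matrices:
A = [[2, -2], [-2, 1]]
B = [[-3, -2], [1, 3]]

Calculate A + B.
[[-1, -4], [-1, 4]]

Add corresponding elements:
(2)+(-3)=-1
(-2)+(-2)=-4
(-2)+(1)=-1
(1)+(3)=4
A + B = [[-1, -4], [-1, 4]]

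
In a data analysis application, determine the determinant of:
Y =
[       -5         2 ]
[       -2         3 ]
det(Y) = -11

For a 2×2 matrix [[a, b], [c, d]], det = a*d - b*c.
det(Y) = (-5)*(3) - (2)*(-2) = -15 + 4 = -11.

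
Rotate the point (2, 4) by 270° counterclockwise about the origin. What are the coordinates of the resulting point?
(4, -2)

Rotation matrix R(θ) = [[cos θ, -sin θ], [sin θ, cos θ]]; for θ = 270°:
R = [[0, 1], [-1, 0]]
Result: R × [2, 4]ᵀ = [0·2 + (1)·4, -1·2 + (0)·4]ᵀ = (4, -2)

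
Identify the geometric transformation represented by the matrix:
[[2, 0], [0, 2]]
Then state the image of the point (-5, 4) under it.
uniform scaling by factor 2; image of (-5, 4) is (-10, 8)

This is a diagonal matrix with equal entries 2, so it scales both axes by the same factor 2.
The matrix [[2, 0], [0, 2]] represents: uniform scaling by factor 2.
Applying it to (-5, 4): [2·-5 + 0·4, 0·-5 + 2·4] = (-10, 8).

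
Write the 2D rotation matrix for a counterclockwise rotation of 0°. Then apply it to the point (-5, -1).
R = [[1, 0], [0, 1]]; R·(-5, -1) = (-5, -1)

Rotation matrix formula: R(θ) = [[cos θ, -sin θ], [sin θ, cos θ]]
For θ = 0°:
cos(0°) = 1
sin(0°) = 0
R = [[1, 0], [0, 1]]
Apply to (-5, -1): [1·-5 + (0)·-1, 0·-5 + 1·-1] = (-5, -1)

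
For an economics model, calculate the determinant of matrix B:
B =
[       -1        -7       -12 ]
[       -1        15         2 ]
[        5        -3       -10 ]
det(B) = 1008

Expand along row 0 (cofactor expansion): det(B) = a*(e*i - f*h) - b*(d*i - f*g) + c*(d*h - e*g), where the 3×3 is [[a, b, c], [d, e, f], [g, h, i]].
Minor M_00 = (15)*(-10) - (2)*(-3) = -150 + 6 = -144.
Minor M_01 = (-1)*(-10) - (2)*(5) = 10 - 10 = 0.
Minor M_02 = (-1)*(-3) - (15)*(5) = 3 - 75 = -72.
det(B) = (-1)*(-144) - (-7)*(0) + (-12)*(-72) = 144 + 0 + 864 = 1008.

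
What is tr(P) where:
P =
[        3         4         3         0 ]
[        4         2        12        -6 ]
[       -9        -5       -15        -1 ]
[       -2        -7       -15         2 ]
tr(P) = 3 + 2 - 15 + 2 = -8

The trace of a square matrix is the sum of its diagonal entries.
Diagonal entries of P: P[0][0] = 3, P[1][1] = 2, P[2][2] = -15, P[3][3] = 2.
tr(P) = 3 + 2 - 15 + 2 = -8.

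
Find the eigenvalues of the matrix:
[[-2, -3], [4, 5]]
λ = 1 and λ = 2

Characteristic equation: det(A - λI) = 0
λ² - (trace)λ + (det) = 0
λ² - (3)λ + (2) = 0
λ² - 3λ + 2 = 0
Solving: λ = 1, 2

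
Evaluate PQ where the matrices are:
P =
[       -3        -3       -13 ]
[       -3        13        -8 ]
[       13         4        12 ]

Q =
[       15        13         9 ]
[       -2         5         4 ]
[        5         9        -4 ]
PQ =
[     -104      -171        13 ]
[     -111       -46        57 ]
[      247       297        85 ]

Matrix multiplication: (PQ)[i][j] = sum over k of P[i][k] * Q[k][j].
  (PQ)[0][0] = (-3)*(15) + (-3)*(-2) + (-13)*(5) = -104
  (PQ)[0][1] = (-3)*(13) + (-3)*(5) + (-13)*(9) = -171
  (PQ)[0][2] = (-3)*(9) + (-3)*(4) + (-13)*(-4) = 13
  (PQ)[1][0] = (-3)*(15) + (13)*(-2) + (-8)*(5) = -111
  (PQ)[1][1] = (-3)*(13) + (13)*(5) + (-8)*(9) = -46
  (PQ)[1][2] = (-3)*(9) + (13)*(4) + (-8)*(-4) = 57
  (PQ)[2][0] = (13)*(15) + (4)*(-2) + (12)*(5) = 247
  (PQ)[2][1] = (13)*(13) + (4)*(5) + (12)*(9) = 297
  (PQ)[2][2] = (13)*(9) + (4)*(4) + (12)*(-4) = 85
PQ =
[     -104      -171        13 ]
[     -111       -46        57 ]
[      247       297        85 ]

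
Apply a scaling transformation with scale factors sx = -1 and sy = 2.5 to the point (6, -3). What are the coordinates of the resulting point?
(-6, -7.5)

Scaling matrix:
[[-1, 0], [0, 2.50]]
Result: (6 × -1, -3 × 2.5) = (-6, -7.5)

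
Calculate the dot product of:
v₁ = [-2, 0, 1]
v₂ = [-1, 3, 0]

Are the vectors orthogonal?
2, No

The dot product is the sum of products of corresponding components.
v₁·v₂ = (-2)*(-1) + (0)*(3) + (1)*(0) = 2 + 0 + 0 = 2.
Two vectors are orthogonal iff their dot product is 0; here the dot product is 2, so the vectors are not orthogonal.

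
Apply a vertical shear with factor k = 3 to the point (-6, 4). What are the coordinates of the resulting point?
(-6, -14)

Shear matrix for vertical shear with factor k = 3:
[[1, 0], [3, 1]]
Result: (-6, 4) → (-6, -14)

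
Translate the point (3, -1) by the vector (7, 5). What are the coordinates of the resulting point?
(10, 4)

Translation by (7, 5):
x' = 3 + 7 = 10
y' = -1 + 5 = 4
Homogeneous matrix: [[1, 0, 7], [0, 1, 5], [0, 0, 1]]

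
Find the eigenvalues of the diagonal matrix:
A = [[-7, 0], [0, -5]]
λ₁ = -7, λ₂ = -5

The characteristic polynomial of A is det(A - λI) = (-7 - λ)(-5 - λ) = 0.
The roots are λ = -7 and λ = -5, so the eigenvalues are the diagonal entries.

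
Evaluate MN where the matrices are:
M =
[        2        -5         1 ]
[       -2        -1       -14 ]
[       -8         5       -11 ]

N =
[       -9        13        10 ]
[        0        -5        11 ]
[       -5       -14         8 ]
MN =
[      -23        37       -27 ]
[       88       175      -143 ]
[      127        25      -113 ]

Matrix multiplication: (MN)[i][j] = sum over k of M[i][k] * N[k][j].
  (MN)[0][0] = (2)*(-9) + (-5)*(0) + (1)*(-5) = -23
  (MN)[0][1] = (2)*(13) + (-5)*(-5) + (1)*(-14) = 37
  (MN)[0][2] = (2)*(10) + (-5)*(11) + (1)*(8) = -27
  (MN)[1][0] = (-2)*(-9) + (-1)*(0) + (-14)*(-5) = 88
  (MN)[1][1] = (-2)*(13) + (-1)*(-5) + (-14)*(-14) = 175
  (MN)[1][2] = (-2)*(10) + (-1)*(11) + (-14)*(8) = -143
  (MN)[2][0] = (-8)*(-9) + (5)*(0) + (-11)*(-5) = 127
  (MN)[2][1] = (-8)*(13) + (5)*(-5) + (-11)*(-14) = 25
  (MN)[2][2] = (-8)*(10) + (5)*(11) + (-11)*(8) = -113
MN =
[      -23        37       -27 ]
[       88       175      -143 ]
[      127        25      -113 ]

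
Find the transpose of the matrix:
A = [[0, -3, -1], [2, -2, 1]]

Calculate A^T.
[[0, 2], [-3, -2], [-1, 1]]

The transpose sends entry (i,j) to (j,i); rows become columns.
Row 0 of A: [0, -3, -1] -> column 0 of A^T.
Row 1 of A: [2, -2, 1] -> column 1 of A^T.
A^T = [[0, 2], [-3, -2], [-1, 1]]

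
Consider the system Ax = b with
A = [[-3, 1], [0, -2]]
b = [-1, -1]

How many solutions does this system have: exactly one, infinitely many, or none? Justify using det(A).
Exactly one solution

Compute det(A) = (-3)*(-2) - (1)*(0) = 6.
Because det(A) ≠ 0, A is invertible and Ax = b has a unique solution for every b (here x = A⁻¹ b).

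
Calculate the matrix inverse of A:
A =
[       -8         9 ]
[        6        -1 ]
det(A) = -46
A⁻¹ =
[     1/46      9/46 ]
[     3/23      4/23 ]

For a 2×2 matrix A = [[a, b], [c, d]] with det(A) ≠ 0, A⁻¹ = (1/det(A)) * [[d, -b], [-c, a]].
det(A) = (-8)*(-1) - (9)*(6) = 8 - 54 = -46.
A⁻¹ = (1/-46) * [[-1, -9], [-6, -8]].
Dividing each entry by -46 and reducing:
A⁻¹ =
[     1/46      9/46 ]
[     3/23      4/23 ]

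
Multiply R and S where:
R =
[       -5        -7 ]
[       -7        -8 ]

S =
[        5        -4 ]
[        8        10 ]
RS =
[      -81       -50 ]
[      -99       -52 ]

Matrix multiplication: (RS)[i][j] = sum over k of R[i][k] * S[k][j].
  (RS)[0][0] = (-5)*(5) + (-7)*(8) = -81
  (RS)[0][1] = (-5)*(-4) + (-7)*(10) = -50
  (RS)[1][0] = (-7)*(5) + (-8)*(8) = -99
  (RS)[1][1] = (-7)*(-4) + (-8)*(10) = -52
RS =
[      -81       -50 ]
[      -99       -52 ]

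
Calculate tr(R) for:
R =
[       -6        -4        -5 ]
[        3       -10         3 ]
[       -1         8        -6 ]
tr(R) = -6 - 10 - 6 = -22

The trace of a square matrix is the sum of its diagonal entries.
Diagonal entries of R: R[0][0] = -6, R[1][1] = -10, R[2][2] = -6.
tr(R) = -6 - 10 - 6 = -22.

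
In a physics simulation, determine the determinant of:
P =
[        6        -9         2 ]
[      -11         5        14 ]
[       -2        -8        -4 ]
det(P) = 1396

Expand along row 0 (cofactor expansion): det(P) = a*(e*i - f*h) - b*(d*i - f*g) + c*(d*h - e*g), where the 3×3 is [[a, b, c], [d, e, f], [g, h, i]].
Minor M_00 = (5)*(-4) - (14)*(-8) = -20 + 112 = 92.
Minor M_01 = (-11)*(-4) - (14)*(-2) = 44 + 28 = 72.
Minor M_02 = (-11)*(-8) - (5)*(-2) = 88 + 10 = 98.
det(P) = (6)*(92) - (-9)*(72) + (2)*(98) = 552 + 648 + 196 = 1396.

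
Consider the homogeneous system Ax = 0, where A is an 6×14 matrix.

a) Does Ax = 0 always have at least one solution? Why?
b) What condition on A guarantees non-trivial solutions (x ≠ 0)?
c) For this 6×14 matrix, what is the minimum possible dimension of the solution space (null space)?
a) Yes, x = 0 is always a solution. b) When A has linearly dependent columns (rank < n). c) Minimum nullity = 8.

a) x = 0 satisfies A·0 = 0, so the zero vector is always a solution.
b) Non-trivial solutions exist iff the columns of A are linearly dependent, equivalently rank(A) < n (the number of columns).
c) By rank-nullity, rank(A) + nullity(A) = n = 14. Since A has only 6 rows, rank(A) ≤ 6, so nullity(A) ≥ 14 - 6 = 8.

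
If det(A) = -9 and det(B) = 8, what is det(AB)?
-72

Use the multiplicative property of determinants: det(AB) = det(A)*det(B).
det(AB) = (-9)*(8) = -72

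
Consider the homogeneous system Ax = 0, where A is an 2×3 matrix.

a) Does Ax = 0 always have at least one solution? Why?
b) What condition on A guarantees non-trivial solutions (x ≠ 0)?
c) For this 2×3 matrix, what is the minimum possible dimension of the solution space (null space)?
a) Yes, x = 0 is always a solution. b) When A has linearly dependent columns (rank < n). c) Minimum nullity = 1.

a) x = 0 satisfies A·0 = 0, so the zero vector is always a solution.
b) Non-trivial solutions exist iff the columns of A are linearly dependent, equivalently rank(A) < n (the number of columns).
c) By rank-nullity, rank(A) + nullity(A) = n = 3. Since A has only 2 rows, rank(A) ≤ 2, so nullity(A) ≥ 3 - 2 = 1.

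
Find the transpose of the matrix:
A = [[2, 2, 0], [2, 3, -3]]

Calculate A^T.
[[2, 2], [2, 3], [0, -3]]

The transpose sends entry (i,j) to (j,i); rows become columns.
Row 0 of A: [2, 2, 0] -> column 0 of A^T.
Row 1 of A: [2, 3, -3] -> column 1 of A^T.
A^T = [[2, 2], [2, 3], [0, -3]]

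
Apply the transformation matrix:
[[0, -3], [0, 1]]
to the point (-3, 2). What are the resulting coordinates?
(-6, 2)

Matrix multiplication:
[[0, -3], [0, 1]] × [-3, 2]ᵀ
= [0×-3 + -3×2, 0×-3 + 1×2]ᵀ
= [-6.0000, 2.0000]ᵀ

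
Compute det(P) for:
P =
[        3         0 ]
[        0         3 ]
det(P) = 9

For a 2×2 matrix [[a, b], [c, d]], det = a*d - b*c.
det(P) = (3)*(3) - (0)*(0) = 9 - 0 = 9.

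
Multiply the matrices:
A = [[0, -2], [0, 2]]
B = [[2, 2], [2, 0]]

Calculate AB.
[[-4, 0], [4, 0]]

Each entry (i,j) of AB = sum over k of A[i][k]*B[k][j].
(AB)[0][0] = (0)*(2) + (-2)*(2) = -4
(AB)[0][1] = (0)*(2) + (-2)*(0) = 0
(AB)[1][0] = (0)*(2) + (2)*(2) = 4
(AB)[1][1] = (0)*(2) + (2)*(0) = 0
AB = [[-4, 0], [4, 0]]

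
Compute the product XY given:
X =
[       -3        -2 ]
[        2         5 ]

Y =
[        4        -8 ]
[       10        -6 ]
XY =
[      -32        36 ]
[       58       -46 ]

Matrix multiplication: (XY)[i][j] = sum over k of X[i][k] * Y[k][j].
  (XY)[0][0] = (-3)*(4) + (-2)*(10) = -32
  (XY)[0][1] = (-3)*(-8) + (-2)*(-6) = 36
  (XY)[1][0] = (2)*(4) + (5)*(10) = 58
  (XY)[1][1] = (2)*(-8) + (5)*(-6) = -46
XY =
[      -32        36 ]
[       58       -46 ]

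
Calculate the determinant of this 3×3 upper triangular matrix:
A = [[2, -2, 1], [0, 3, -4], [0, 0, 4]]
24

The determinant of a triangular matrix is the product of its diagonal entries (the off-diagonal entries above the diagonal do not affect it).
det(A) = (2) * (3) * (4) = 24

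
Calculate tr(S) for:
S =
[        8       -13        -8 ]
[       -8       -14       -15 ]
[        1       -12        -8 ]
tr(S) = 8 - 14 - 8 = -14

The trace of a square matrix is the sum of its diagonal entries.
Diagonal entries of S: S[0][0] = 8, S[1][1] = -14, S[2][2] = -8.
tr(S) = 8 - 14 - 8 = -14.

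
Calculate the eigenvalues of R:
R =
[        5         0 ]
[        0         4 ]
λ = 4, 5

Solve det(R - λI) = 0. For a 2×2 matrix the characteristic equation is λ² - (trace)λ + det = 0.
trace(R) = a + d = 5 + 4 = 9.
det(R) = a*d - b*c = (5)*(4) - (0)*(0) = 20 - 0 = 20.
Characteristic equation: λ² - (9)λ + (20) = 0.
Discriminant = (9)² - 4*(20) = 81 - 80 = 1.
λ = (9 ± √1) / 2 = (9 ± 1) / 2 = 4, 5.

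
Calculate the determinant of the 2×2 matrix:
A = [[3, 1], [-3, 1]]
6

For A = [[a, b], [c, d]], det(A) = a*d - b*c.
det(A) = (3)*(1) - (1)*(-3) = 3 - -3 = 6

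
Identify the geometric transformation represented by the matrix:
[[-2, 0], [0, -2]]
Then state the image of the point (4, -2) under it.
uniform scaling by factor -2; image of (4, -2) is (-8, 4)

This is a diagonal matrix with equal entries -2, so it scales both axes by the same factor -2.
The matrix [[-2, 0], [0, -2]] represents: uniform scaling by factor -2.
Applying it to (4, -2): [-2·4 + 0·-2, 0·4 + -2·-2] = (-8, 4).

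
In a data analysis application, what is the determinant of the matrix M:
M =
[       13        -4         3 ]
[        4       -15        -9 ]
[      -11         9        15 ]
det(M) = -2415

Expand along row 0 (cofactor expansion): det(M) = a*(e*i - f*h) - b*(d*i - f*g) + c*(d*h - e*g), where the 3×3 is [[a, b, c], [d, e, f], [g, h, i]].
Minor M_00 = (-15)*(15) - (-9)*(9) = -225 + 81 = -144.
Minor M_01 = (4)*(15) - (-9)*(-11) = 60 - 99 = -39.
Minor M_02 = (4)*(9) - (-15)*(-11) = 36 - 165 = -129.
det(M) = (13)*(-144) - (-4)*(-39) + (3)*(-129) = -1872 - 156 - 387 = -2415.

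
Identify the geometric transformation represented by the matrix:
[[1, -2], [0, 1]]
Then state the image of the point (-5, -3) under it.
horizontal shear with factor -2; image of (-5, -3) is (1, -3)

The matrix [[1, k], [0, 1]] sends (x, y) to (x + -2y, y), leaving the y-coordinate fixed: a horizontal shear.
The matrix [[1, -2], [0, 1]] represents: horizontal shear with factor -2.
Applying it to (-5, -3): [1·-5 + -2·-3, 0·-5 + 1·-3] = (1, -3).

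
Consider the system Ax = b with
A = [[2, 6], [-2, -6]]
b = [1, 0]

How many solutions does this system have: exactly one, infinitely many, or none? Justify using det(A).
No solution

det(A) = (2)*(-6) - (6)*(-2) = 0, so A is singular.
The column space of A is span(column 1) = span([2, -2]).
b = [1, 0] is not a scalar multiple of column 1, so b ∉ column space and the system is inconsistent — no solution.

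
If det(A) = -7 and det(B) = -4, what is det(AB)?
28

Use the multiplicative property of determinants: det(AB) = det(A)*det(B).
det(AB) = (-7)*(-4) = 28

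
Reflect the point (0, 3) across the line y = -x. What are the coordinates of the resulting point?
(-3, 0)

Reflection across line y = -x: (0, 3) → (-3, 0)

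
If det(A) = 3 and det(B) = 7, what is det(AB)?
21

Use the multiplicative property of determinants: det(AB) = det(A)*det(B).
det(AB) = (3)*(7) = 21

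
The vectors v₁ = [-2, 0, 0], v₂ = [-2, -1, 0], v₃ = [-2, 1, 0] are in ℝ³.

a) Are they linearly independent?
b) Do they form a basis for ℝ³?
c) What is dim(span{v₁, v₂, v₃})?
Not independent, not a basis, dim(span) = 2

Check whether v₃ can be written as a linear combination of v₁ and v₂.
v₃ = (2)·v₁ + (-1)·v₂ = [-2, 1, 0], so the three vectors are linearly dependent.
Thus they do not form a basis for ℝ³, and dim(span{v₁, v₂, v₃}) = 2 (spanned by v₁ and v₂).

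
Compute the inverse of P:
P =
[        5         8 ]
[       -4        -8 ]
det(P) = -8
P⁻¹ =
[        1         1 ]
[     -1/2      -5/8 ]

For a 2×2 matrix P = [[a, b], [c, d]] with det(P) ≠ 0, P⁻¹ = (1/det(P)) * [[d, -b], [-c, a]].
det(P) = (5)*(-8) - (8)*(-4) = -40 + 32 = -8.
P⁻¹ = (1/-8) * [[-8, -8], [4, 5]].
Dividing each entry by -8 and reducing:
P⁻¹ =
[        1         1 ]
[     -1/2      -5/8 ]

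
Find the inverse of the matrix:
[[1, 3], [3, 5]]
[[-5/4, 3/4], [3/4, -1/4]]

For [[a,b],[c,d]], inverse = (1/det)·[[d,-b],[-c,a]]
det = 1·5 - 3·3 = -4
Inverse = (1/-4)·[[5, -3], [-3, 1]]
        = [[-5/4, 3/4], [3/4, -1/4]]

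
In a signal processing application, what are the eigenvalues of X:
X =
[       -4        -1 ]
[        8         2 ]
λ = -2, 0

Solve det(X - λI) = 0. For a 2×2 matrix the characteristic equation is λ² - (trace)λ + det = 0.
trace(X) = a + d = -4 + 2 = -2.
det(X) = a*d - b*c = (-4)*(2) - (-1)*(8) = -8 + 8 = 0.
Characteristic equation: λ² - (-2)λ + (0) = 0.
Discriminant = (-2)² - 4*(0) = 4 - 0 = 4.
λ = (-2 ± √4) / 2 = (-2 ± 2) / 2 = -2, 0.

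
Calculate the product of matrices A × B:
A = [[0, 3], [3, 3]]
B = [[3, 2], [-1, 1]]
[[-3, 3], [6, 9]]

Matrix multiplication:
C[0][0] = 0×3 + 3×-1 = -3
C[0][1] = 0×2 + 3×1 = 3
C[1][0] = 3×3 + 3×-1 = 6
C[1][1] = 3×2 + 3×1 = 9
Result: [[-3, 3], [6, 9]]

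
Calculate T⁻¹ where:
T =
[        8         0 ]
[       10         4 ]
det(T) = 32
T⁻¹ =
[      1/8         0 ]
[    -5/16       1/4 ]

For a 2×2 matrix T = [[a, b], [c, d]] with det(T) ≠ 0, T⁻¹ = (1/det(T)) * [[d, -b], [-c, a]].
det(T) = (8)*(4) - (0)*(10) = 32 - 0 = 32.
T⁻¹ = (1/32) * [[4, 0], [-10, 8]].
Dividing each entry by 32 and reducing:
T⁻¹ =
[      1/8         0 ]
[    -5/16       1/4 ]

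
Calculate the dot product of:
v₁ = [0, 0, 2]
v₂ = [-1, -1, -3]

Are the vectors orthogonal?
-6, No

The dot product is the sum of products of corresponding components.
v₁·v₂ = (0)*(-1) + (0)*(-1) + (2)*(-3) = 0 + 0 - 6 = -6.
Two vectors are orthogonal iff their dot product is 0; here the dot product is -6, so the vectors are not orthogonal.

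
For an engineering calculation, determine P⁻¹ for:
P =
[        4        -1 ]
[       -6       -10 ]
det(P) = -46
P⁻¹ =
[     5/23     -1/46 ]
[    -3/23     -2/23 ]

For a 2×2 matrix P = [[a, b], [c, d]] with det(P) ≠ 0, P⁻¹ = (1/det(P)) * [[d, -b], [-c, a]].
det(P) = (4)*(-10) - (-1)*(-6) = -40 - 6 = -46.
P⁻¹ = (1/-46) * [[-10, 1], [6, 4]].
Dividing each entry by -46 and reducing:
P⁻¹ =
[     5/23     -1/46 ]
[    -3/23     -2/23 ]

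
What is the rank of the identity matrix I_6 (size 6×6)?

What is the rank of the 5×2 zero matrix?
rank(I_6) = 6, rank(0) = 0

The identity I_6 has 6 columns that are the standard basis vectors e_1, …, e_6. These are linearly independent, so all 6 columns are pivots and rank(I_6) = 6.
The 5×2 zero matrix has every entry zero, so every row is the zero row and there are no pivots; rank(0) = 0.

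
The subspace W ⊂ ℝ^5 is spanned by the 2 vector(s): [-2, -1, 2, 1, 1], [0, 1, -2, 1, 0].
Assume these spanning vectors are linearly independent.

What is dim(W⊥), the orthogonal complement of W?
dim(W⊥) = 3

For any subspace W of ℝ^n, dim(W) + dim(W⊥) = n (the whole-space dimension).
Here the given 2 vectors are linearly independent, so dim(W) = 2.
Thus dim(W⊥) = n - dim(W) = 5 - 2 = 3.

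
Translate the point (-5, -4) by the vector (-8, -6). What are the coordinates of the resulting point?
(-13, -10)

Translation by (-8, -6):
x' = -5 + -8 = -13
y' = -4 + -6 = -10
Homogeneous matrix: [[1, 0, -8], [0, 1, -6], [0, 0, 1]]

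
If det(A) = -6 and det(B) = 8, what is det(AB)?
-48

Use the multiplicative property of determinants: det(AB) = det(A)*det(B).
det(AB) = (-6)*(8) = -48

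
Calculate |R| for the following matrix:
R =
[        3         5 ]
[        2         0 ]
det(R) = -10

For a 2×2 matrix [[a, b], [c, d]], det = a*d - b*c.
det(R) = (3)*(0) - (5)*(2) = 0 - 10 = -10.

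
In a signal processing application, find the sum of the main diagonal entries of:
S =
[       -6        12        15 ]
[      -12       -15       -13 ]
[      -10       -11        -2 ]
tr(S) = -6 - 15 - 2 = -23

The trace of a square matrix is the sum of its diagonal entries.
Diagonal entries of S: S[0][0] = -6, S[1][1] = -15, S[2][2] = -2.
tr(S) = -6 - 15 - 2 = -23.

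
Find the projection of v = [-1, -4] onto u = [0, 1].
[0, -4]

The projection of v onto u is proj_u(v) = ((v·u) / (u·u)) · u.
v·u = (-1)*(0) + (-4)*(1) = -4.
u·u = (0)*(0) + (1)*(1) = 1.
coefficient = -4 / 1 = -4.
proj_u(v) = -4 · [0, 1] = [0, -4].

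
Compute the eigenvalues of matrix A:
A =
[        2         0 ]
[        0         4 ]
λ = 2, 4

Solve det(A - λI) = 0. For a 2×2 matrix the characteristic equation is λ² - (trace)λ + det = 0.
trace(A) = a + d = 2 + 4 = 6.
det(A) = a*d - b*c = (2)*(4) - (0)*(0) = 8 - 0 = 8.
Characteristic equation: λ² - (6)λ + (8) = 0.
Discriminant = (6)² - 4*(8) = 36 - 32 = 4.
λ = (6 ± √4) / 2 = (6 ± 2) / 2 = 2, 4.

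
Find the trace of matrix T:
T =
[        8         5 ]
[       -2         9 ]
tr(T) = 8 + 9 = 17

The trace of a square matrix is the sum of its diagonal entries.
Diagonal entries of T: T[0][0] = 8, T[1][1] = 9.
tr(T) = 8 + 9 = 17.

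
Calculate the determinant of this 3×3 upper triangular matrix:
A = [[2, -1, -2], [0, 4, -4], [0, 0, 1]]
8

The determinant of a triangular matrix is the product of its diagonal entries (the off-diagonal entries above the diagonal do not affect it).
det(A) = (2) * (4) * (1) = 8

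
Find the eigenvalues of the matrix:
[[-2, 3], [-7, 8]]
λ = 1 and λ = 5

Characteristic equation: det(A - λI) = 0
λ² - (trace)λ + (det) = 0
λ² - (6)λ + (5) = 0
λ² - 6λ + 5 = 0
Solving: λ = 1, 5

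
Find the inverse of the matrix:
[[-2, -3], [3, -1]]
[[-1/11, 3/11], [-3/11, -2/11]]

For [[a,b],[c,d]], inverse = (1/det)·[[d,-b],[-c,a]]
det = -2·-1 - -3·3 = 11
Inverse = (1/11)·[[-1, 3], [-3, -2]]
        = [[-1/11, 3/11], [-3/11, -2/11]]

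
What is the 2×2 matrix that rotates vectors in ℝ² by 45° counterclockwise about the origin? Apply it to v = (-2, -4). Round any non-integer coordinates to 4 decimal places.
R = [[√2/2, -√2/2], [√2/2, √2/2]]; R·v = (1.4142, -4.2426)

A counterclockwise rotation by angle θ in ℝ² has matrix R(θ) = [[cos θ, -sin θ], [sin θ, cos θ]].
For θ = 45°: cos θ = √2/2, sin θ = √2/2.
R(45°) = [[√2/2, -√2/2], [√2/2, √2/2]].
R·v = [√2/2·-2 + (-√2/2)·-4, √2/2·-2 + √2/2·-4] = (1.4142, -4.2426).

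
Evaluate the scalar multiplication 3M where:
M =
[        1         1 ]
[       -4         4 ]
3M =
[        3         3 ]
[      -12        12 ]

Scalar multiplication is elementwise: (3M)[i][j] = 3 * M[i][j].
  (3M)[0][0] = 3 * (1) = 3
  (3M)[0][1] = 3 * (1) = 3
  (3M)[1][0] = 3 * (-4) = -12
  (3M)[1][1] = 3 * (4) = 12
3M =
[        3         3 ]
[      -12        12 ]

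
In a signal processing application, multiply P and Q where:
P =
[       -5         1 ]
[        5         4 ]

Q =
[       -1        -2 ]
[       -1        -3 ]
PQ =
[        4         7 ]
[       -9       -22 ]

Matrix multiplication: (PQ)[i][j] = sum over k of P[i][k] * Q[k][j].
  (PQ)[0][0] = (-5)*(-1) + (1)*(-1) = 4
  (PQ)[0][1] = (-5)*(-2) + (1)*(-3) = 7
  (PQ)[1][0] = (5)*(-1) + (4)*(-1) = -9
  (PQ)[1][1] = (5)*(-2) + (4)*(-3) = -22
PQ =
[        4         7 ]
[       -9       -22 ]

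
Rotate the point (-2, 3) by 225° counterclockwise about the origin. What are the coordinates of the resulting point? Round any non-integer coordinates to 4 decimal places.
(3.5355, -0.7071)

Rotation matrix R(θ) = [[cos θ, -sin θ], [sin θ, cos θ]]; for θ = 225°:
R = [[-√2/2, √2/2], [-√2/2, -√2/2]]
Result: R × [-2, 3]ᵀ = [-√2/2·-2 + (√2/2)·3, -√2/2·-2 + (-√2/2)·3]ᵀ = (3.5355, -0.7071)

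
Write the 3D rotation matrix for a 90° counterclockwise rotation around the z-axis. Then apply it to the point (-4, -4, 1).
R = [[0, -1, 0], [1, 0, 0], [0, 0, 1]]; R·(-4, -4, 1) = (4, -4, 1)

Rotation matrix for 90° around z-axis:
cos(90°) = 0, sin(90°) = 1
R = [[0, -1, 0], [1, 0, 0], [0, 0, 1]]
Apply to (-4, -4, 1): R·[-4, -4, 1]ᵀ = (4, -4, 1)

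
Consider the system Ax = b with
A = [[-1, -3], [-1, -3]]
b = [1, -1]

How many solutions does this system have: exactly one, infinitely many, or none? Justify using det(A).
No solution

det(A) = (-1)*(-3) - (-3)*(-1) = 0, so A is singular.
The column space of A is span(column 1) = span([-1, -1]).
b = [1, -1] is not a scalar multiple of column 1, so b ∉ column space and the system is inconsistent — no solution.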